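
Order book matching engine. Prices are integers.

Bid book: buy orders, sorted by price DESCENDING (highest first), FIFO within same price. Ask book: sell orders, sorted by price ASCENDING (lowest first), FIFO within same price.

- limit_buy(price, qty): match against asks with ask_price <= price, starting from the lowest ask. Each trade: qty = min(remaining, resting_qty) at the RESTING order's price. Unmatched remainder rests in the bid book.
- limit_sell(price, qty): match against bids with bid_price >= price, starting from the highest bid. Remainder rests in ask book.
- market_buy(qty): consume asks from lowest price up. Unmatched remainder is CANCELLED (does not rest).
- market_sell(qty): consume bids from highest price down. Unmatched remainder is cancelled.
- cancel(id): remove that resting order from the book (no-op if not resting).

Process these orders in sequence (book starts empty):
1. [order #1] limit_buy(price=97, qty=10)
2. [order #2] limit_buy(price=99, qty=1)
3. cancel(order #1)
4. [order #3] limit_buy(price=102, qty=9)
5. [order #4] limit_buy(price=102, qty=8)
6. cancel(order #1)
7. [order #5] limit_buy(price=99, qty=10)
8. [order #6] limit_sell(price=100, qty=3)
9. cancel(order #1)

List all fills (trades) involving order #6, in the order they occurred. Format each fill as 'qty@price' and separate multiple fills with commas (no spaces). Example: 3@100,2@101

Answer: 3@102

Derivation:
After op 1 [order #1] limit_buy(price=97, qty=10): fills=none; bids=[#1:10@97] asks=[-]
After op 2 [order #2] limit_buy(price=99, qty=1): fills=none; bids=[#2:1@99 #1:10@97] asks=[-]
After op 3 cancel(order #1): fills=none; bids=[#2:1@99] asks=[-]
After op 4 [order #3] limit_buy(price=102, qty=9): fills=none; bids=[#3:9@102 #2:1@99] asks=[-]
After op 5 [order #4] limit_buy(price=102, qty=8): fills=none; bids=[#3:9@102 #4:8@102 #2:1@99] asks=[-]
After op 6 cancel(order #1): fills=none; bids=[#3:9@102 #4:8@102 #2:1@99] asks=[-]
After op 7 [order #5] limit_buy(price=99, qty=10): fills=none; bids=[#3:9@102 #4:8@102 #2:1@99 #5:10@99] asks=[-]
After op 8 [order #6] limit_sell(price=100, qty=3): fills=#3x#6:3@102; bids=[#3:6@102 #4:8@102 #2:1@99 #5:10@99] asks=[-]
After op 9 cancel(order #1): fills=none; bids=[#3:6@102 #4:8@102 #2:1@99 #5:10@99] asks=[-]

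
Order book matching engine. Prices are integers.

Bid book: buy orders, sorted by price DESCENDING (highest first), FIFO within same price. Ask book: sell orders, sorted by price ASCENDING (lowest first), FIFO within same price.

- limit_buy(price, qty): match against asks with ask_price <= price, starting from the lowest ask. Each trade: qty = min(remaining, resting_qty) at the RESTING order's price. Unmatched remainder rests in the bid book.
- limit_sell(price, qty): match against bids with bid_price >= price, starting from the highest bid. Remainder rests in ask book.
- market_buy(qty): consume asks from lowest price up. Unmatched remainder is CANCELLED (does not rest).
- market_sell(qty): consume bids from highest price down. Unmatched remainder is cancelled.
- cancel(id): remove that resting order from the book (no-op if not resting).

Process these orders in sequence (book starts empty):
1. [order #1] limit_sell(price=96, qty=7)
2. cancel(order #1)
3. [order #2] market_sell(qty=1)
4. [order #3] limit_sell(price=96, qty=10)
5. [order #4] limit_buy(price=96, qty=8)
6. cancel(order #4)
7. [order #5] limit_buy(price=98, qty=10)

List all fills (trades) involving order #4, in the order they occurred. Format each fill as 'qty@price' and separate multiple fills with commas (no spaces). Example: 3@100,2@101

After op 1 [order #1] limit_sell(price=96, qty=7): fills=none; bids=[-] asks=[#1:7@96]
After op 2 cancel(order #1): fills=none; bids=[-] asks=[-]
After op 3 [order #2] market_sell(qty=1): fills=none; bids=[-] asks=[-]
After op 4 [order #3] limit_sell(price=96, qty=10): fills=none; bids=[-] asks=[#3:10@96]
After op 5 [order #4] limit_buy(price=96, qty=8): fills=#4x#3:8@96; bids=[-] asks=[#3:2@96]
After op 6 cancel(order #4): fills=none; bids=[-] asks=[#3:2@96]
After op 7 [order #5] limit_buy(price=98, qty=10): fills=#5x#3:2@96; bids=[#5:8@98] asks=[-]

Answer: 8@96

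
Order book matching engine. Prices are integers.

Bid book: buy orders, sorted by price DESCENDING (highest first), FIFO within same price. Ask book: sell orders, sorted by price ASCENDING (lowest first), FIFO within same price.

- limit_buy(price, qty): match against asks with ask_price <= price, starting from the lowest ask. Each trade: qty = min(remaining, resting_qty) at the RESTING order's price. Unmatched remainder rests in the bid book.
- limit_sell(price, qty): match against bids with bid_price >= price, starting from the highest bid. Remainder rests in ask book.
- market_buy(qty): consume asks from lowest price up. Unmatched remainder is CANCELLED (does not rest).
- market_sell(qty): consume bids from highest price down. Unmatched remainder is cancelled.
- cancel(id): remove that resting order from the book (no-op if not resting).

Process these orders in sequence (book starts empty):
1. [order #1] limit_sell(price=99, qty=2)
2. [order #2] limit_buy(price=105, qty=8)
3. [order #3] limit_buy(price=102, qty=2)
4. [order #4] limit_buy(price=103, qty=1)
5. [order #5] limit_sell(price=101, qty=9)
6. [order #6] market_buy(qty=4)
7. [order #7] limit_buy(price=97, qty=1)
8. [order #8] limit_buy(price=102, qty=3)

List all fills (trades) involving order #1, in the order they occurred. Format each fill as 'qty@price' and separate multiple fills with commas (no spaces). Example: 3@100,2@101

After op 1 [order #1] limit_sell(price=99, qty=2): fills=none; bids=[-] asks=[#1:2@99]
After op 2 [order #2] limit_buy(price=105, qty=8): fills=#2x#1:2@99; bids=[#2:6@105] asks=[-]
After op 3 [order #3] limit_buy(price=102, qty=2): fills=none; bids=[#2:6@105 #3:2@102] asks=[-]
After op 4 [order #4] limit_buy(price=103, qty=1): fills=none; bids=[#2:6@105 #4:1@103 #3:2@102] asks=[-]
After op 5 [order #5] limit_sell(price=101, qty=9): fills=#2x#5:6@105 #4x#5:1@103 #3x#5:2@102; bids=[-] asks=[-]
After op 6 [order #6] market_buy(qty=4): fills=none; bids=[-] asks=[-]
After op 7 [order #7] limit_buy(price=97, qty=1): fills=none; bids=[#7:1@97] asks=[-]
After op 8 [order #8] limit_buy(price=102, qty=3): fills=none; bids=[#8:3@102 #7:1@97] asks=[-]

Answer: 2@99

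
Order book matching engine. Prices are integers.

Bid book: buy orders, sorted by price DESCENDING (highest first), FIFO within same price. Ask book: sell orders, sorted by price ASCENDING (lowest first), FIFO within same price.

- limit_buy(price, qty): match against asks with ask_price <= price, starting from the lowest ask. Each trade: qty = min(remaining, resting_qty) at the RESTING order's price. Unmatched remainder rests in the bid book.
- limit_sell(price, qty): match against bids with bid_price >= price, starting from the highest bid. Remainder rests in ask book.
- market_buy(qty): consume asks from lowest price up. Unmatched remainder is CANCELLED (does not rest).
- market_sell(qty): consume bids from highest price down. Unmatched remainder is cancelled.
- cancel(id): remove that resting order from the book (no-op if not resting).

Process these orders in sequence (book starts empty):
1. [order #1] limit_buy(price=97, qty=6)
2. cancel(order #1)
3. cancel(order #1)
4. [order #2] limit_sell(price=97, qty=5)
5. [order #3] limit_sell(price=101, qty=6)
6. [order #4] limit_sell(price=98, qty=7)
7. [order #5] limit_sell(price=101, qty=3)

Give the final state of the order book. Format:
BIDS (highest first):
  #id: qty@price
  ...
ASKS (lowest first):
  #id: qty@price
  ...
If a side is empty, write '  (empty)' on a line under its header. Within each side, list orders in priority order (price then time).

After op 1 [order #1] limit_buy(price=97, qty=6): fills=none; bids=[#1:6@97] asks=[-]
After op 2 cancel(order #1): fills=none; bids=[-] asks=[-]
After op 3 cancel(order #1): fills=none; bids=[-] asks=[-]
After op 4 [order #2] limit_sell(price=97, qty=5): fills=none; bids=[-] asks=[#2:5@97]
After op 5 [order #3] limit_sell(price=101, qty=6): fills=none; bids=[-] asks=[#2:5@97 #3:6@101]
After op 6 [order #4] limit_sell(price=98, qty=7): fills=none; bids=[-] asks=[#2:5@97 #4:7@98 #3:6@101]
After op 7 [order #5] limit_sell(price=101, qty=3): fills=none; bids=[-] asks=[#2:5@97 #4:7@98 #3:6@101 #5:3@101]

Answer: BIDS (highest first):
  (empty)
ASKS (lowest first):
  #2: 5@97
  #4: 7@98
  #3: 6@101
  #5: 3@101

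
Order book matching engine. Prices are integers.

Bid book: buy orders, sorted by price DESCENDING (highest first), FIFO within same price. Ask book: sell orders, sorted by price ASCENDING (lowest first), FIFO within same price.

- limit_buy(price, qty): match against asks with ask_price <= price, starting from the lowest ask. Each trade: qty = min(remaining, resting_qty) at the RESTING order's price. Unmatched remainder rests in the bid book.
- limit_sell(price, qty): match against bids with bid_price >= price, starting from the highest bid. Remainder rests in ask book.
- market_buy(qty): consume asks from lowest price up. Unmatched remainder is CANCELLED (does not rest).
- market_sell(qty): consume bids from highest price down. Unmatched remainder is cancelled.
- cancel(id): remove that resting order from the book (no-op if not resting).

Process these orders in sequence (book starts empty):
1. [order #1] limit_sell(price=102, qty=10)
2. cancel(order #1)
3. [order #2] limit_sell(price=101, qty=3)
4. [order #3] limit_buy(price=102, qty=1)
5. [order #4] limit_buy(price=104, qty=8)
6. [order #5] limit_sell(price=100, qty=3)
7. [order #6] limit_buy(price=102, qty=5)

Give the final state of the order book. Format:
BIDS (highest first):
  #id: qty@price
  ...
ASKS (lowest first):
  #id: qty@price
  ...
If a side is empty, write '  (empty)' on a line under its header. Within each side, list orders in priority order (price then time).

Answer: BIDS (highest first):
  #4: 3@104
  #6: 5@102
ASKS (lowest first):
  (empty)

Derivation:
After op 1 [order #1] limit_sell(price=102, qty=10): fills=none; bids=[-] asks=[#1:10@102]
After op 2 cancel(order #1): fills=none; bids=[-] asks=[-]
After op 3 [order #2] limit_sell(price=101, qty=3): fills=none; bids=[-] asks=[#2:3@101]
After op 4 [order #3] limit_buy(price=102, qty=1): fills=#3x#2:1@101; bids=[-] asks=[#2:2@101]
After op 5 [order #4] limit_buy(price=104, qty=8): fills=#4x#2:2@101; bids=[#4:6@104] asks=[-]
After op 6 [order #5] limit_sell(price=100, qty=3): fills=#4x#5:3@104; bids=[#4:3@104] asks=[-]
After op 7 [order #6] limit_buy(price=102, qty=5): fills=none; bids=[#4:3@104 #6:5@102] asks=[-]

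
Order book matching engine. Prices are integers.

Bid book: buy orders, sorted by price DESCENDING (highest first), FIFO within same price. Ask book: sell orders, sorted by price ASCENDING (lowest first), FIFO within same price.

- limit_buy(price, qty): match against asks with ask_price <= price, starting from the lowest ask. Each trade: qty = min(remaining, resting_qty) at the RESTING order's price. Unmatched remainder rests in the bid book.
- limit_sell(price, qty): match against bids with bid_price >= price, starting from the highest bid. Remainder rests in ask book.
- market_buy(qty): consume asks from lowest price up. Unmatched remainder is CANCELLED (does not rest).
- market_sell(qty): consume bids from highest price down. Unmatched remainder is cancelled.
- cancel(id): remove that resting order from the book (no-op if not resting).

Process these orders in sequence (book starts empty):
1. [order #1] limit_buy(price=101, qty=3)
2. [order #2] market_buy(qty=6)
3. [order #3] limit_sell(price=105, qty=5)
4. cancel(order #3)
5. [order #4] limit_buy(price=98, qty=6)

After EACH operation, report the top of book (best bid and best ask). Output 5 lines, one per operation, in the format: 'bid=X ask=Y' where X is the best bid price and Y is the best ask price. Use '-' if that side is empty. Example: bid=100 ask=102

Answer: bid=101 ask=-
bid=101 ask=-
bid=101 ask=105
bid=101 ask=-
bid=101 ask=-

Derivation:
After op 1 [order #1] limit_buy(price=101, qty=3): fills=none; bids=[#1:3@101] asks=[-]
After op 2 [order #2] market_buy(qty=6): fills=none; bids=[#1:3@101] asks=[-]
After op 3 [order #3] limit_sell(price=105, qty=5): fills=none; bids=[#1:3@101] asks=[#3:5@105]
After op 4 cancel(order #3): fills=none; bids=[#1:3@101] asks=[-]
After op 5 [order #4] limit_buy(price=98, qty=6): fills=none; bids=[#1:3@101 #4:6@98] asks=[-]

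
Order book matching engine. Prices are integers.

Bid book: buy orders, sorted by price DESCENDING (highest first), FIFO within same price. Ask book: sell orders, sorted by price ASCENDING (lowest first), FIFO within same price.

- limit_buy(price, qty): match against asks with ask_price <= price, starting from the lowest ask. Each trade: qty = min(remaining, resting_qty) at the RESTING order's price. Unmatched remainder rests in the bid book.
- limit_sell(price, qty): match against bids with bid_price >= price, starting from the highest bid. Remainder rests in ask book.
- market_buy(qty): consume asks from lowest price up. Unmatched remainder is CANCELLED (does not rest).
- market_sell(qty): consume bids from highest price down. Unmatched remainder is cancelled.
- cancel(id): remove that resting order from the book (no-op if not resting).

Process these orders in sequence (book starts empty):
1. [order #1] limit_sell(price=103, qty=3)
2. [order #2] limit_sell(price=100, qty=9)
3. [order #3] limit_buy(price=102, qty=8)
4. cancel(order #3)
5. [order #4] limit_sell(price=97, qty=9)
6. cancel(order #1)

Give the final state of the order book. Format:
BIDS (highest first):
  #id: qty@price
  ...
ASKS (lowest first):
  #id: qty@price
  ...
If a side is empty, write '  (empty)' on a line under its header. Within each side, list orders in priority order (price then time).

After op 1 [order #1] limit_sell(price=103, qty=3): fills=none; bids=[-] asks=[#1:3@103]
After op 2 [order #2] limit_sell(price=100, qty=9): fills=none; bids=[-] asks=[#2:9@100 #1:3@103]
After op 3 [order #3] limit_buy(price=102, qty=8): fills=#3x#2:8@100; bids=[-] asks=[#2:1@100 #1:3@103]
After op 4 cancel(order #3): fills=none; bids=[-] asks=[#2:1@100 #1:3@103]
After op 5 [order #4] limit_sell(price=97, qty=9): fills=none; bids=[-] asks=[#4:9@97 #2:1@100 #1:3@103]
After op 6 cancel(order #1): fills=none; bids=[-] asks=[#4:9@97 #2:1@100]

Answer: BIDS (highest first):
  (empty)
ASKS (lowest first):
  #4: 9@97
  #2: 1@100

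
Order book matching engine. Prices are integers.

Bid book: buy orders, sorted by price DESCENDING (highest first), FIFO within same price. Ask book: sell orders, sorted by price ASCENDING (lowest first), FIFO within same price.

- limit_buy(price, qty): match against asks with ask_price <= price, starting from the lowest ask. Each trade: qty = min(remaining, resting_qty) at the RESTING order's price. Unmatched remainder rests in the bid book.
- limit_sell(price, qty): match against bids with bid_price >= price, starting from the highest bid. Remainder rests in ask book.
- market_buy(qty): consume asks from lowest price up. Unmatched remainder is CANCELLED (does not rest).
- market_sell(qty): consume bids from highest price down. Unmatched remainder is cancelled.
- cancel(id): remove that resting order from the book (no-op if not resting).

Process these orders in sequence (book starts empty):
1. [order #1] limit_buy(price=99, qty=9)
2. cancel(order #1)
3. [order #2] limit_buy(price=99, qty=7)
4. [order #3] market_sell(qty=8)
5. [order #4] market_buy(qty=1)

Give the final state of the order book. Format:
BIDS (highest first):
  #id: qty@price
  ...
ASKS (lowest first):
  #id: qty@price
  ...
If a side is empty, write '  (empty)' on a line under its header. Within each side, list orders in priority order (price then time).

Answer: BIDS (highest first):
  (empty)
ASKS (lowest first):
  (empty)

Derivation:
After op 1 [order #1] limit_buy(price=99, qty=9): fills=none; bids=[#1:9@99] asks=[-]
After op 2 cancel(order #1): fills=none; bids=[-] asks=[-]
After op 3 [order #2] limit_buy(price=99, qty=7): fills=none; bids=[#2:7@99] asks=[-]
After op 4 [order #3] market_sell(qty=8): fills=#2x#3:7@99; bids=[-] asks=[-]
After op 5 [order #4] market_buy(qty=1): fills=none; bids=[-] asks=[-]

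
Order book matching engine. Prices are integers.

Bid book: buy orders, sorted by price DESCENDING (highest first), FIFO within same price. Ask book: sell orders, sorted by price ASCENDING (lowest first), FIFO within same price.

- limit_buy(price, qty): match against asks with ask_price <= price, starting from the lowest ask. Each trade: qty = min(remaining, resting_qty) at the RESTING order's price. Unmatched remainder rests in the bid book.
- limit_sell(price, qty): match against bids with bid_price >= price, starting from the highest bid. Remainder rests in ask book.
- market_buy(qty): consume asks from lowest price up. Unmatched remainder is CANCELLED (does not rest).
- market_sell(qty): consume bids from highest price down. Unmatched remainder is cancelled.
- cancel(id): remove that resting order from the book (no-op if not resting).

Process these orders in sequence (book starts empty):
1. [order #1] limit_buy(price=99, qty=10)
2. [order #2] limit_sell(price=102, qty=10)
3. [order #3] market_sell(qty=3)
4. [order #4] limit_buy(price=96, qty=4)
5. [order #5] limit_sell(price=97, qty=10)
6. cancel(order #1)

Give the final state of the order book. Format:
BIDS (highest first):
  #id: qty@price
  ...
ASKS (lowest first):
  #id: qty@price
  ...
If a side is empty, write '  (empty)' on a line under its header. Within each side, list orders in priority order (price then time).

Answer: BIDS (highest first):
  #4: 4@96
ASKS (lowest first):
  #5: 3@97
  #2: 10@102

Derivation:
After op 1 [order #1] limit_buy(price=99, qty=10): fills=none; bids=[#1:10@99] asks=[-]
After op 2 [order #2] limit_sell(price=102, qty=10): fills=none; bids=[#1:10@99] asks=[#2:10@102]
After op 3 [order #3] market_sell(qty=3): fills=#1x#3:3@99; bids=[#1:7@99] asks=[#2:10@102]
After op 4 [order #4] limit_buy(price=96, qty=4): fills=none; bids=[#1:7@99 #4:4@96] asks=[#2:10@102]
After op 5 [order #5] limit_sell(price=97, qty=10): fills=#1x#5:7@99; bids=[#4:4@96] asks=[#5:3@97 #2:10@102]
After op 6 cancel(order #1): fills=none; bids=[#4:4@96] asks=[#5:3@97 #2:10@102]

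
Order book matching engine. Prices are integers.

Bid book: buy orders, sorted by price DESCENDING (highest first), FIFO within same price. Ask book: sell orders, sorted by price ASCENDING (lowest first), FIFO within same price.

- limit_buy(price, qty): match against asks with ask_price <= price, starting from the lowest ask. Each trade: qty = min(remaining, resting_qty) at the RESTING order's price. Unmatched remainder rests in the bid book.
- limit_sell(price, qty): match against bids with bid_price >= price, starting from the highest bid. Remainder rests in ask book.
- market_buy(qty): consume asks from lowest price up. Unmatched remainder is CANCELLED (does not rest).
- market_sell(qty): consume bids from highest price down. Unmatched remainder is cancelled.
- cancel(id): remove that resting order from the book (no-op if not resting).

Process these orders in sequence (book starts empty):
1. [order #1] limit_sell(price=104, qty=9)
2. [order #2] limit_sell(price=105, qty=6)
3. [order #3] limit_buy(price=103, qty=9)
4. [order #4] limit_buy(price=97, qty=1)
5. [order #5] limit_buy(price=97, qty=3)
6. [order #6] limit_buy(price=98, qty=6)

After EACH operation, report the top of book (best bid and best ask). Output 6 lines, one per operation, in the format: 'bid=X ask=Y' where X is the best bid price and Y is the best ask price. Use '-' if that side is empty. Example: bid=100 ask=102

Answer: bid=- ask=104
bid=- ask=104
bid=103 ask=104
bid=103 ask=104
bid=103 ask=104
bid=103 ask=104

Derivation:
After op 1 [order #1] limit_sell(price=104, qty=9): fills=none; bids=[-] asks=[#1:9@104]
After op 2 [order #2] limit_sell(price=105, qty=6): fills=none; bids=[-] asks=[#1:9@104 #2:6@105]
After op 3 [order #3] limit_buy(price=103, qty=9): fills=none; bids=[#3:9@103] asks=[#1:9@104 #2:6@105]
After op 4 [order #4] limit_buy(price=97, qty=1): fills=none; bids=[#3:9@103 #4:1@97] asks=[#1:9@104 #2:6@105]
After op 5 [order #5] limit_buy(price=97, qty=3): fills=none; bids=[#3:9@103 #4:1@97 #5:3@97] asks=[#1:9@104 #2:6@105]
After op 6 [order #6] limit_buy(price=98, qty=6): fills=none; bids=[#3:9@103 #6:6@98 #4:1@97 #5:3@97] asks=[#1:9@104 #2:6@105]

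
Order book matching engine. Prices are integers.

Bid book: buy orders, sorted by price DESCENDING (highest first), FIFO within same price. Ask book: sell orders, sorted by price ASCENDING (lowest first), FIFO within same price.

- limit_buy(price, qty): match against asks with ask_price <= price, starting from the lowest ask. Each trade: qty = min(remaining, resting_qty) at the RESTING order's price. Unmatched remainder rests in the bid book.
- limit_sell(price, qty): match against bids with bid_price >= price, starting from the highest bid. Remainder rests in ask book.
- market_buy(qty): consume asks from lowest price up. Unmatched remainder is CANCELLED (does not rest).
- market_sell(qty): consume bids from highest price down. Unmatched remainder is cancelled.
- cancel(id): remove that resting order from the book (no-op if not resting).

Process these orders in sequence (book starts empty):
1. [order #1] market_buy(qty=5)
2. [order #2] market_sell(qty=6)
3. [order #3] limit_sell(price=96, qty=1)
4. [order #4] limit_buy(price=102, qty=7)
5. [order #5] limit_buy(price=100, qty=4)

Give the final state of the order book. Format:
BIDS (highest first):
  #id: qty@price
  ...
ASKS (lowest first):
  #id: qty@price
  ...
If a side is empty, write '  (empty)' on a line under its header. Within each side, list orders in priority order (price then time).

Answer: BIDS (highest first):
  #4: 6@102
  #5: 4@100
ASKS (lowest first):
  (empty)

Derivation:
After op 1 [order #1] market_buy(qty=5): fills=none; bids=[-] asks=[-]
After op 2 [order #2] market_sell(qty=6): fills=none; bids=[-] asks=[-]
After op 3 [order #3] limit_sell(price=96, qty=1): fills=none; bids=[-] asks=[#3:1@96]
After op 4 [order #4] limit_buy(price=102, qty=7): fills=#4x#3:1@96; bids=[#4:6@102] asks=[-]
After op 5 [order #5] limit_buy(price=100, qty=4): fills=none; bids=[#4:6@102 #5:4@100] asks=[-]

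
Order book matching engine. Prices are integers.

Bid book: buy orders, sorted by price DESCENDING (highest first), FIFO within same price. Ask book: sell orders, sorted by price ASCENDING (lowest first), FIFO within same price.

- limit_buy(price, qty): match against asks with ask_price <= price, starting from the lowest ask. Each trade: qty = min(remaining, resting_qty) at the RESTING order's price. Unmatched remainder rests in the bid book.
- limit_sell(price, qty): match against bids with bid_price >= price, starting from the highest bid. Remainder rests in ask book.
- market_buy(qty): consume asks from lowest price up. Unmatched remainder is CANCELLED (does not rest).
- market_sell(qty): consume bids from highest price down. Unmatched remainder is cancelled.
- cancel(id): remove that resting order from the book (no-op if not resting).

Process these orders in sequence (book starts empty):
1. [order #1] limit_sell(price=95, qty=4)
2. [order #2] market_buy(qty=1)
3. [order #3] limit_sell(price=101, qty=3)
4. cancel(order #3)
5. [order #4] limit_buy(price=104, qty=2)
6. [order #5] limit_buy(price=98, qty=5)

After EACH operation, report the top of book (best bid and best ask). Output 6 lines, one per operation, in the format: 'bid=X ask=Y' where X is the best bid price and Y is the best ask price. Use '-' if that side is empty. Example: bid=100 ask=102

Answer: bid=- ask=95
bid=- ask=95
bid=- ask=95
bid=- ask=95
bid=- ask=95
bid=98 ask=-

Derivation:
After op 1 [order #1] limit_sell(price=95, qty=4): fills=none; bids=[-] asks=[#1:4@95]
After op 2 [order #2] market_buy(qty=1): fills=#2x#1:1@95; bids=[-] asks=[#1:3@95]
After op 3 [order #3] limit_sell(price=101, qty=3): fills=none; bids=[-] asks=[#1:3@95 #3:3@101]
After op 4 cancel(order #3): fills=none; bids=[-] asks=[#1:3@95]
After op 5 [order #4] limit_buy(price=104, qty=2): fills=#4x#1:2@95; bids=[-] asks=[#1:1@95]
After op 6 [order #5] limit_buy(price=98, qty=5): fills=#5x#1:1@95; bids=[#5:4@98] asks=[-]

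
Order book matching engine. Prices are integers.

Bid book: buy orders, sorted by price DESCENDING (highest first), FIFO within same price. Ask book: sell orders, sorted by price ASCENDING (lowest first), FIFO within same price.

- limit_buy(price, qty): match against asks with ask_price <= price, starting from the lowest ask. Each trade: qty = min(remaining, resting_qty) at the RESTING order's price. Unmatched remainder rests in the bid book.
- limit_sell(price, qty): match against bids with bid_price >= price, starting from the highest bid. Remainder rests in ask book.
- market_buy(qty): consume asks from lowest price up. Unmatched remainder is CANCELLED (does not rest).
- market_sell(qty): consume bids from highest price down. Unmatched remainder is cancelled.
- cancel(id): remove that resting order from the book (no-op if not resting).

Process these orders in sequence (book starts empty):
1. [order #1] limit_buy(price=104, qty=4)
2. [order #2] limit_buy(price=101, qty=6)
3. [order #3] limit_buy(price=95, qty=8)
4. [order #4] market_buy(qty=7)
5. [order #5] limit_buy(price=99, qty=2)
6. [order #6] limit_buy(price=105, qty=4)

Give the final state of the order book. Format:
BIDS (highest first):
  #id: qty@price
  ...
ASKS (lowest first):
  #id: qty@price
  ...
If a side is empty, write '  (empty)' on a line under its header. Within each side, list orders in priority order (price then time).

Answer: BIDS (highest first):
  #6: 4@105
  #1: 4@104
  #2: 6@101
  #5: 2@99
  #3: 8@95
ASKS (lowest first):
  (empty)

Derivation:
After op 1 [order #1] limit_buy(price=104, qty=4): fills=none; bids=[#1:4@104] asks=[-]
After op 2 [order #2] limit_buy(price=101, qty=6): fills=none; bids=[#1:4@104 #2:6@101] asks=[-]
After op 3 [order #3] limit_buy(price=95, qty=8): fills=none; bids=[#1:4@104 #2:6@101 #3:8@95] asks=[-]
After op 4 [order #4] market_buy(qty=7): fills=none; bids=[#1:4@104 #2:6@101 #3:8@95] asks=[-]
After op 5 [order #5] limit_buy(price=99, qty=2): fills=none; bids=[#1:4@104 #2:6@101 #5:2@99 #3:8@95] asks=[-]
After op 6 [order #6] limit_buy(price=105, qty=4): fills=none; bids=[#6:4@105 #1:4@104 #2:6@101 #5:2@99 #3:8@95] asks=[-]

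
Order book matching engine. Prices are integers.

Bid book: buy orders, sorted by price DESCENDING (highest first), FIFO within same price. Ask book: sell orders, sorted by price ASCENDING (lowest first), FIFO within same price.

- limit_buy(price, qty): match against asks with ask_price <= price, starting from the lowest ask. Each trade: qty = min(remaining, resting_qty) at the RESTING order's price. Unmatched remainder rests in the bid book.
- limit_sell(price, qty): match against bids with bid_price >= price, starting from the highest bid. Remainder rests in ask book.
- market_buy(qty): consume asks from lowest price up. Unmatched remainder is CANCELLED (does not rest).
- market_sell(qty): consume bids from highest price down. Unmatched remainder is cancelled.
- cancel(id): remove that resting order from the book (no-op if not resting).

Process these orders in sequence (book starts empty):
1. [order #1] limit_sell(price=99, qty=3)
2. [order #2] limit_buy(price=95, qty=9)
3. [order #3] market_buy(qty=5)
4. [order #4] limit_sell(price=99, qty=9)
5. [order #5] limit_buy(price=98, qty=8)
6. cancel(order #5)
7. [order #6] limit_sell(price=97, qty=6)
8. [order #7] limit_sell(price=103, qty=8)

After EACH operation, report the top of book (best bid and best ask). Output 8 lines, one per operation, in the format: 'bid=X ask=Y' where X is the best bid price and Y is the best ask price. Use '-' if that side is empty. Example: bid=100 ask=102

Answer: bid=- ask=99
bid=95 ask=99
bid=95 ask=-
bid=95 ask=99
bid=98 ask=99
bid=95 ask=99
bid=95 ask=97
bid=95 ask=97

Derivation:
After op 1 [order #1] limit_sell(price=99, qty=3): fills=none; bids=[-] asks=[#1:3@99]
After op 2 [order #2] limit_buy(price=95, qty=9): fills=none; bids=[#2:9@95] asks=[#1:3@99]
After op 3 [order #3] market_buy(qty=5): fills=#3x#1:3@99; bids=[#2:9@95] asks=[-]
After op 4 [order #4] limit_sell(price=99, qty=9): fills=none; bids=[#2:9@95] asks=[#4:9@99]
After op 5 [order #5] limit_buy(price=98, qty=8): fills=none; bids=[#5:8@98 #2:9@95] asks=[#4:9@99]
After op 6 cancel(order #5): fills=none; bids=[#2:9@95] asks=[#4:9@99]
After op 7 [order #6] limit_sell(price=97, qty=6): fills=none; bids=[#2:9@95] asks=[#6:6@97 #4:9@99]
After op 8 [order #7] limit_sell(price=103, qty=8): fills=none; bids=[#2:9@95] asks=[#6:6@97 #4:9@99 #7:8@103]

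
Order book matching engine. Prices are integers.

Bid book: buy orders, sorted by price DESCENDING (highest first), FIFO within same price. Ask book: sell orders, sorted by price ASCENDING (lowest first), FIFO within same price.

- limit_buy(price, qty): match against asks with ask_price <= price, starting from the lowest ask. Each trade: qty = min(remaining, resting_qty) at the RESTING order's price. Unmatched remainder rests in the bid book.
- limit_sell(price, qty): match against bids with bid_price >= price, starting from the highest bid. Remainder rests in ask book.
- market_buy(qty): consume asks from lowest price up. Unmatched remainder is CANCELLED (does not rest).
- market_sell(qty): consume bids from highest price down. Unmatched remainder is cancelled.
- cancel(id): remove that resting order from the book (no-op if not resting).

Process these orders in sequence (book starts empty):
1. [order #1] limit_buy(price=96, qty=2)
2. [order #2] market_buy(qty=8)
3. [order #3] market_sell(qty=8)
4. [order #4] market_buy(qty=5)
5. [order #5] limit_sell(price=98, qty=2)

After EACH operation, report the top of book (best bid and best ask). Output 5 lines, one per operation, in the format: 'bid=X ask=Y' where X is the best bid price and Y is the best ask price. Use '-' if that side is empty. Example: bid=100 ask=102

Answer: bid=96 ask=-
bid=96 ask=-
bid=- ask=-
bid=- ask=-
bid=- ask=98

Derivation:
After op 1 [order #1] limit_buy(price=96, qty=2): fills=none; bids=[#1:2@96] asks=[-]
After op 2 [order #2] market_buy(qty=8): fills=none; bids=[#1:2@96] asks=[-]
After op 3 [order #3] market_sell(qty=8): fills=#1x#3:2@96; bids=[-] asks=[-]
After op 4 [order #4] market_buy(qty=5): fills=none; bids=[-] asks=[-]
After op 5 [order #5] limit_sell(price=98, qty=2): fills=none; bids=[-] asks=[#5:2@98]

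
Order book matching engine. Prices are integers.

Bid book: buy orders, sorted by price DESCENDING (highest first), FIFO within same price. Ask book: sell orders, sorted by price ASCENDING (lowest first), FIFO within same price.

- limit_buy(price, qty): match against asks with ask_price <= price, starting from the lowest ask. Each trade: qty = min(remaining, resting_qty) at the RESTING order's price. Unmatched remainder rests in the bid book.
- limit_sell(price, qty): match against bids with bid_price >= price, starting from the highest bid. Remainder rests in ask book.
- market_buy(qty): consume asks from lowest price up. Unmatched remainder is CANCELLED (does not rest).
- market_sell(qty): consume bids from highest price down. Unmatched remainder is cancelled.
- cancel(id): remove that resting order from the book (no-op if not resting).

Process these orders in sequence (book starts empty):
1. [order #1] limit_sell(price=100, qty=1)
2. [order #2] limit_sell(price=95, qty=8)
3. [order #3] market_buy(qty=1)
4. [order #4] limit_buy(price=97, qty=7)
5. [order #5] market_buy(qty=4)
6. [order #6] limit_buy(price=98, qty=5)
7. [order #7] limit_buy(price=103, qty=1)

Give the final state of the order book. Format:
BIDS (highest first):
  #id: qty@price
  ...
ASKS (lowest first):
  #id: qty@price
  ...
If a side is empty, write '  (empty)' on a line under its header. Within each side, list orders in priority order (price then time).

After op 1 [order #1] limit_sell(price=100, qty=1): fills=none; bids=[-] asks=[#1:1@100]
After op 2 [order #2] limit_sell(price=95, qty=8): fills=none; bids=[-] asks=[#2:8@95 #1:1@100]
After op 3 [order #3] market_buy(qty=1): fills=#3x#2:1@95; bids=[-] asks=[#2:7@95 #1:1@100]
After op 4 [order #4] limit_buy(price=97, qty=7): fills=#4x#2:7@95; bids=[-] asks=[#1:1@100]
After op 5 [order #5] market_buy(qty=4): fills=#5x#1:1@100; bids=[-] asks=[-]
After op 6 [order #6] limit_buy(price=98, qty=5): fills=none; bids=[#6:5@98] asks=[-]
After op 7 [order #7] limit_buy(price=103, qty=1): fills=none; bids=[#7:1@103 #6:5@98] asks=[-]

Answer: BIDS (highest first):
  #7: 1@103
  #6: 5@98
ASKS (lowest first):
  (empty)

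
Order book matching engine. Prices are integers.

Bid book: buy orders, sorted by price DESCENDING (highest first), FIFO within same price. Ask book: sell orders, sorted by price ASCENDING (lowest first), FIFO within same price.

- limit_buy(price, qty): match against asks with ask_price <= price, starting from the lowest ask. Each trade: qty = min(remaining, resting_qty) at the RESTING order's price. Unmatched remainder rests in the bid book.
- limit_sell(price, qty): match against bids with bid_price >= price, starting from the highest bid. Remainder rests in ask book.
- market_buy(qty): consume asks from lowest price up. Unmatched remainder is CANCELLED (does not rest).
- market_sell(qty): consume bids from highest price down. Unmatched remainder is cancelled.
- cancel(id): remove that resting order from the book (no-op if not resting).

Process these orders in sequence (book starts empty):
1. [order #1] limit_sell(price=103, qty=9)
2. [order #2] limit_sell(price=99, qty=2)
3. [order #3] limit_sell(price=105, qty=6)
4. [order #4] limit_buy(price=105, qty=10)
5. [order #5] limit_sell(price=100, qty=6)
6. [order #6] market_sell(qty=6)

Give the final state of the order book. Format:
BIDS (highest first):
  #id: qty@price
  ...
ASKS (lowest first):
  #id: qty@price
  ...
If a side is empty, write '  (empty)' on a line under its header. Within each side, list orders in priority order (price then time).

Answer: BIDS (highest first):
  (empty)
ASKS (lowest first):
  #5: 6@100
  #1: 1@103
  #3: 6@105

Derivation:
After op 1 [order #1] limit_sell(price=103, qty=9): fills=none; bids=[-] asks=[#1:9@103]
After op 2 [order #2] limit_sell(price=99, qty=2): fills=none; bids=[-] asks=[#2:2@99 #1:9@103]
After op 3 [order #3] limit_sell(price=105, qty=6): fills=none; bids=[-] asks=[#2:2@99 #1:9@103 #3:6@105]
After op 4 [order #4] limit_buy(price=105, qty=10): fills=#4x#2:2@99 #4x#1:8@103; bids=[-] asks=[#1:1@103 #3:6@105]
After op 5 [order #5] limit_sell(price=100, qty=6): fills=none; bids=[-] asks=[#5:6@100 #1:1@103 #3:6@105]
After op 6 [order #6] market_sell(qty=6): fills=none; bids=[-] asks=[#5:6@100 #1:1@103 #3:6@105]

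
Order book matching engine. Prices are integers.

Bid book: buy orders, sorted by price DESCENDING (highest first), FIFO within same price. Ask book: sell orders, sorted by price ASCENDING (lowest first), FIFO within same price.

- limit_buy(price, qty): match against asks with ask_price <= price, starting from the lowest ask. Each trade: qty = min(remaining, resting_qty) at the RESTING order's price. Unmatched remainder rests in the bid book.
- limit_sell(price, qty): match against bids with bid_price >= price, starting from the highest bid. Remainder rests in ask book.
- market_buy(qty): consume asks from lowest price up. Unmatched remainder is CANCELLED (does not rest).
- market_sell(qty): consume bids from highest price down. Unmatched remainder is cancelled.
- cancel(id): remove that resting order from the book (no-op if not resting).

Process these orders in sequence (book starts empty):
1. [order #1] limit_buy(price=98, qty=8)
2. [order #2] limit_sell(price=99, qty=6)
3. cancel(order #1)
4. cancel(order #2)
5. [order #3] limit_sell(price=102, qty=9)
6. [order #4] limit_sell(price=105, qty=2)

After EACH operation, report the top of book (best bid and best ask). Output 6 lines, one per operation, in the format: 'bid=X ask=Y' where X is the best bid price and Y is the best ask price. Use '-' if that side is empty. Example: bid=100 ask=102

After op 1 [order #1] limit_buy(price=98, qty=8): fills=none; bids=[#1:8@98] asks=[-]
After op 2 [order #2] limit_sell(price=99, qty=6): fills=none; bids=[#1:8@98] asks=[#2:6@99]
After op 3 cancel(order #1): fills=none; bids=[-] asks=[#2:6@99]
After op 4 cancel(order #2): fills=none; bids=[-] asks=[-]
After op 5 [order #3] limit_sell(price=102, qty=9): fills=none; bids=[-] asks=[#3:9@102]
After op 6 [order #4] limit_sell(price=105, qty=2): fills=none; bids=[-] asks=[#3:9@102 #4:2@105]

Answer: bid=98 ask=-
bid=98 ask=99
bid=- ask=99
bid=- ask=-
bid=- ask=102
bid=- ask=102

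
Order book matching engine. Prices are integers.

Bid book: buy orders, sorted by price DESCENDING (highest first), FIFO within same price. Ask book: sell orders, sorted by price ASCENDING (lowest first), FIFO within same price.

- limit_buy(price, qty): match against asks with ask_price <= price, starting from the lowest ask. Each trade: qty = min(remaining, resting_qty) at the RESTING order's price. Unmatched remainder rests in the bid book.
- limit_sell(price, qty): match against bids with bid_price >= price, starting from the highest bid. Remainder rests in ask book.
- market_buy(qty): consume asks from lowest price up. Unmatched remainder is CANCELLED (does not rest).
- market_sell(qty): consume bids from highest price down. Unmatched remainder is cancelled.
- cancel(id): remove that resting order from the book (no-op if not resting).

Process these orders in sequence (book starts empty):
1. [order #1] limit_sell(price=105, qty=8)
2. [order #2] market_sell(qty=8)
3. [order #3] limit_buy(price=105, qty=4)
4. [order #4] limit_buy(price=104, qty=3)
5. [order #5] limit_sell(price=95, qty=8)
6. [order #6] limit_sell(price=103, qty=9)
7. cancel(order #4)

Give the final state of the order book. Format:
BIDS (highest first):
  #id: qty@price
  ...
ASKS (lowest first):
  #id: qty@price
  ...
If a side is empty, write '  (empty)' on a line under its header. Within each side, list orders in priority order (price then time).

After op 1 [order #1] limit_sell(price=105, qty=8): fills=none; bids=[-] asks=[#1:8@105]
After op 2 [order #2] market_sell(qty=8): fills=none; bids=[-] asks=[#1:8@105]
After op 3 [order #3] limit_buy(price=105, qty=4): fills=#3x#1:4@105; bids=[-] asks=[#1:4@105]
After op 4 [order #4] limit_buy(price=104, qty=3): fills=none; bids=[#4:3@104] asks=[#1:4@105]
After op 5 [order #5] limit_sell(price=95, qty=8): fills=#4x#5:3@104; bids=[-] asks=[#5:5@95 #1:4@105]
After op 6 [order #6] limit_sell(price=103, qty=9): fills=none; bids=[-] asks=[#5:5@95 #6:9@103 #1:4@105]
After op 7 cancel(order #4): fills=none; bids=[-] asks=[#5:5@95 #6:9@103 #1:4@105]

Answer: BIDS (highest first):
  (empty)
ASKS (lowest first):
  #5: 5@95
  #6: 9@103
  #1: 4@105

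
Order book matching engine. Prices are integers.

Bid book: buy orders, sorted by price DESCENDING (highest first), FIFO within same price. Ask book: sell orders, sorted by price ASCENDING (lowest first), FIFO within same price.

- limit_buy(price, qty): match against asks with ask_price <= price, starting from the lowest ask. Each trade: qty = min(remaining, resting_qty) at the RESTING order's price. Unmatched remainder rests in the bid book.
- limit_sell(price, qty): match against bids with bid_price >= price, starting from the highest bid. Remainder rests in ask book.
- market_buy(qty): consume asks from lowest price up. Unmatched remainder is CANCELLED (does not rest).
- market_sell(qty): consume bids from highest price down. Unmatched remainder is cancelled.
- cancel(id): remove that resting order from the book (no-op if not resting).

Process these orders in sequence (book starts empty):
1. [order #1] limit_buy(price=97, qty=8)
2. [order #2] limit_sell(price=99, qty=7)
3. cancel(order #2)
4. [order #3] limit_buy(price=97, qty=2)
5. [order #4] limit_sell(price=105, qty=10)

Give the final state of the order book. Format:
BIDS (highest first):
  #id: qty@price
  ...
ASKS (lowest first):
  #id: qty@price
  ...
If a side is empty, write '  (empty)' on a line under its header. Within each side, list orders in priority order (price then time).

Answer: BIDS (highest first):
  #1: 8@97
  #3: 2@97
ASKS (lowest first):
  #4: 10@105

Derivation:
After op 1 [order #1] limit_buy(price=97, qty=8): fills=none; bids=[#1:8@97] asks=[-]
After op 2 [order #2] limit_sell(price=99, qty=7): fills=none; bids=[#1:8@97] asks=[#2:7@99]
After op 3 cancel(order #2): fills=none; bids=[#1:8@97] asks=[-]
After op 4 [order #3] limit_buy(price=97, qty=2): fills=none; bids=[#1:8@97 #3:2@97] asks=[-]
After op 5 [order #4] limit_sell(price=105, qty=10): fills=none; bids=[#1:8@97 #3:2@97] asks=[#4:10@105]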